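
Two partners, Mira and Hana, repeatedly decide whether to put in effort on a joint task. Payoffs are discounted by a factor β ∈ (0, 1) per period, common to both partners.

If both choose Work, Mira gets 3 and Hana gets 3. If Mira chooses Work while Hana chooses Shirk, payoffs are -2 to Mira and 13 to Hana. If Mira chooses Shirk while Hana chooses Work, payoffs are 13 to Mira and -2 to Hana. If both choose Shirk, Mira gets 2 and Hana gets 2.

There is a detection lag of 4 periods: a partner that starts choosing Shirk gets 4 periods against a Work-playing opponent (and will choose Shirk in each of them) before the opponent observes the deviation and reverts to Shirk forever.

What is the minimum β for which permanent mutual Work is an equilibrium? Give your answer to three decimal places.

0.976

Deviating for the 4 undetected periods gains 13−3 = 10 per period over cooperation, then loses 3−2 = 1 per period forever once punishment starts.
Gain: 10(1 + β + … + β^3); loss: 1·β^4/(1−β).
No profitable deviation ⇔ 10(1−β^4) ≤ 1·β^4, i.e. β^4 ≥ 10/(10+1) = 10/11.
Hence β ≥ (10/11)^(1/4) ≈ 0.976.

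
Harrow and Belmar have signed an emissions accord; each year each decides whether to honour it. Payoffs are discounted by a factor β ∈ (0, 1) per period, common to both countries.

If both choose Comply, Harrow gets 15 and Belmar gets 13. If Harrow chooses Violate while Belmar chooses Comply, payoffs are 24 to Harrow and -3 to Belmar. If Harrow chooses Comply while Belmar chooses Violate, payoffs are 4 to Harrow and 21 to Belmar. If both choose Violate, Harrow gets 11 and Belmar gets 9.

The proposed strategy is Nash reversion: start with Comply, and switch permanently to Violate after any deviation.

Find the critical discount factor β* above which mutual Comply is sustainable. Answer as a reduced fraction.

9/13

Harrow: cooperation gives 15 each period; deviation gives 24 once then 11 forever.
  15/(1−β) ≥ 24 + 11β/(1−β) ⇒ β ≥ 9/13.
Belmar: cooperation gives 13 each period; deviation gives 21 once then 9 forever.
  β ≥ 8/12 = 2/3.
Both must hold, so the binding constraint is Harrow's: β ≥ 9/13.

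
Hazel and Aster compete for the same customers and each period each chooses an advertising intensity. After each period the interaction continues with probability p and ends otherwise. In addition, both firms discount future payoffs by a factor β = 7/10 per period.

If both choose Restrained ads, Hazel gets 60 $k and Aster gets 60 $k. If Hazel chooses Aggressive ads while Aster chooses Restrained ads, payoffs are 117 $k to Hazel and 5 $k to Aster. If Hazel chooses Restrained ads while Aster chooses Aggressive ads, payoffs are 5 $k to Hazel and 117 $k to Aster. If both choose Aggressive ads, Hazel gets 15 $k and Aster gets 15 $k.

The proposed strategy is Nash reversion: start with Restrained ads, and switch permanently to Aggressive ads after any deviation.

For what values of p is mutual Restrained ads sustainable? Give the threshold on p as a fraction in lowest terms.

95/119

With continuation probability p and discount β, the effective per-period discount factor is βp.
Grim-trigger IC: βp ≥ (117−60)/(117−15) = 19/34.
So p ≥ (19/34)/(7/10) = 95/119.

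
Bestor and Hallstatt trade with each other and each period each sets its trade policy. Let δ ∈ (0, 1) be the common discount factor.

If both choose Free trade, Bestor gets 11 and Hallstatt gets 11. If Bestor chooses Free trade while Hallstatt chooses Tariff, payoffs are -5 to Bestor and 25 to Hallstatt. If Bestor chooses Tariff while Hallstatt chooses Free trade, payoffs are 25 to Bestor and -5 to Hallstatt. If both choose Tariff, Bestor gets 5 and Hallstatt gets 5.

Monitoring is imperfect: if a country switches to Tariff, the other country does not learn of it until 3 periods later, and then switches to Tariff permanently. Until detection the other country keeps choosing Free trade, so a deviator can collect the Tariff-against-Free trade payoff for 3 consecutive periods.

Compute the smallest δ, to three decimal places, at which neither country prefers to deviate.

A deviator earns 25 for 3 periods, then 5 forever; cooperating earns 11 forever. Multiplying the IC by (1−δ):
11 ≥ 25(1−δ^3) + 5δ^3, so 20·δ^3 ≥ 14 and δ^3 ≥ 7/10.
δ ≥ (7/10)^(1/3) ≈ 0.888.

0.888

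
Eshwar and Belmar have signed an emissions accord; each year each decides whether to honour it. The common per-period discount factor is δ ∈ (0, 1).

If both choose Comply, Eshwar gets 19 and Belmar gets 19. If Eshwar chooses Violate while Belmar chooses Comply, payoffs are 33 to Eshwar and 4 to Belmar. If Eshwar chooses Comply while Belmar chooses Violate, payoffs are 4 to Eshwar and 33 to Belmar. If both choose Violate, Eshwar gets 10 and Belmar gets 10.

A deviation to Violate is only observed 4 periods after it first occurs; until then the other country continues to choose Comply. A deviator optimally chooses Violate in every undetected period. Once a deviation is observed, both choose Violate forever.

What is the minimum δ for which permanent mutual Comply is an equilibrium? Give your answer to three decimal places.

0.883

Deviating for the 4 undetected periods gains 33−19 = 14 per period over cooperation, then loses 19−10 = 9 per period forever once punishment starts.
Gain: 14(1 + δ + … + δ^3); loss: 9·δ^4/(1−δ).
No profitable deviation ⇔ 14(1−δ^4) ≤ 9·δ^4, i.e. δ^4 ≥ 14/(14+9) = 14/23.
Hence δ ≥ (14/23)^(1/4) ≈ 0.883.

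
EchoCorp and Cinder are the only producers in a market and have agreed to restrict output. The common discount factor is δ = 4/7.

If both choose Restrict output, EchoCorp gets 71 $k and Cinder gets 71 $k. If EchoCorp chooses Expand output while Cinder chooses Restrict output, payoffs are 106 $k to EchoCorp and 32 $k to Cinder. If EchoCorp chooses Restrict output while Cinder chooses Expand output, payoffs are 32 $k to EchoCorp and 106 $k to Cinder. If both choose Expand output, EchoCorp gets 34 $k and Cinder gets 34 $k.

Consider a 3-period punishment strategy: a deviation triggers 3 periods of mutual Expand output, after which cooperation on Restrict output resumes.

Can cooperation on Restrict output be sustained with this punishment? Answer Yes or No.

Yes

Comparing payoff streams over the 4 periods until play realigns: cooperate → 71(1+δ+…+δ^3); deviate → 106 + 34(δ+…+δ^3).
Cooperation is sustained iff (71−34)(δ+…+δ^3) ≥ 106−71.
δ+…+δ^3 = 4/7·(1−(4/7)^3)/(1−4/7) = 1.0845, and (106−71)/(71−34) = 0.9459.
1.0845 ≥ 0.9459, so cooperation is sustainable.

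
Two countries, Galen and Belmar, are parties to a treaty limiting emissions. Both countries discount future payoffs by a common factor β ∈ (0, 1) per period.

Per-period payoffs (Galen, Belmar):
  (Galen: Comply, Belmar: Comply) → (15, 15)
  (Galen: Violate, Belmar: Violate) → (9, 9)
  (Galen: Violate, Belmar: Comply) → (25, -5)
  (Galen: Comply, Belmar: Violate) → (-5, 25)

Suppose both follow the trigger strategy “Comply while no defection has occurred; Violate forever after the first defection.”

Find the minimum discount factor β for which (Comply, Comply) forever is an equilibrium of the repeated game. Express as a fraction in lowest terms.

Under grim trigger the critical discount factor is (T−C)/(T−P) with T = 25, C = 15, P = 9.
β* = (25−15)/(25−9) = 10/16 = 5/8.

5/8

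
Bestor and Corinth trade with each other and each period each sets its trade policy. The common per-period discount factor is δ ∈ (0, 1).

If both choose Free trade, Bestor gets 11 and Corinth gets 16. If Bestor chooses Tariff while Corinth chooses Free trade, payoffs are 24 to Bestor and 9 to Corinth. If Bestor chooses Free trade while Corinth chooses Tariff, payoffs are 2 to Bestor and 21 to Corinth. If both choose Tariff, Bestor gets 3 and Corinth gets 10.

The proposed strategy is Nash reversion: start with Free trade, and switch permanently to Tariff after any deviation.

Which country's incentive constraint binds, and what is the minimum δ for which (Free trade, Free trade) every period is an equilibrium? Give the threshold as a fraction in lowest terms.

Bestor; δ ≥ 13/21

For Bestor: deviation gain 24−11 = 13, per-period punishment loss 11−3 = 8. IC gives δ ≥ 13/21.
For Corinth: gain 5, loss 6 per period, so δ ≥ 5/11.
The tighter constraint is Bestor's, so cooperation needs δ ≥ 13/21.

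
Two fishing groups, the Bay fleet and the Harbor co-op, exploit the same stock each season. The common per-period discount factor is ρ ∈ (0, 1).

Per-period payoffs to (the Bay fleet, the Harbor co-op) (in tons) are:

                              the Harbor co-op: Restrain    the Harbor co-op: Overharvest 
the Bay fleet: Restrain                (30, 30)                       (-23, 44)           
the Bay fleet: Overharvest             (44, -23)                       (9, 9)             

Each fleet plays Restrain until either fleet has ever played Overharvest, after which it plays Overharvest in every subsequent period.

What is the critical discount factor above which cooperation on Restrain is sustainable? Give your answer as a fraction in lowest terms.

Under grim trigger the critical discount factor is (T−C)/(T−P) with T = 44, C = 30, P = 9.
ρ* = (44−30)/(44−9) = 14/35 = 2/5.

2/5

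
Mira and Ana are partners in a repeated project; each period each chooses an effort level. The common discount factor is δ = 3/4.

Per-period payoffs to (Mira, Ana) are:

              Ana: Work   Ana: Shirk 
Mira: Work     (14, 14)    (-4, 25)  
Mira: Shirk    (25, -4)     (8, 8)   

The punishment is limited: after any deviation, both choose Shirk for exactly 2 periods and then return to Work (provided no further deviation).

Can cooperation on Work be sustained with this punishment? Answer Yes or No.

IC: δ+…+δ^2 ≥ (25−14)/(14−8) = 11/6.
At δ = 3/4: partial sum = 1.3125 < 1.8333. Cooperation not sustainable.

No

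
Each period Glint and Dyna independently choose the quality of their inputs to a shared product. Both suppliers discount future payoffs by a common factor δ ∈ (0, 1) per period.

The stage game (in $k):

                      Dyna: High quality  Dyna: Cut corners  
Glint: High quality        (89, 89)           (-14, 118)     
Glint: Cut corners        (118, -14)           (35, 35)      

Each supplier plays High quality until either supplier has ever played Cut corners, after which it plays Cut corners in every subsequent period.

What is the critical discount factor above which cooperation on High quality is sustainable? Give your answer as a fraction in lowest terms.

Under grim trigger the critical discount factor is (T−C)/(T−P) with T = 118, C = 89, P = 35.
δ* = (118−89)/(118−35) = 29/83.

29/83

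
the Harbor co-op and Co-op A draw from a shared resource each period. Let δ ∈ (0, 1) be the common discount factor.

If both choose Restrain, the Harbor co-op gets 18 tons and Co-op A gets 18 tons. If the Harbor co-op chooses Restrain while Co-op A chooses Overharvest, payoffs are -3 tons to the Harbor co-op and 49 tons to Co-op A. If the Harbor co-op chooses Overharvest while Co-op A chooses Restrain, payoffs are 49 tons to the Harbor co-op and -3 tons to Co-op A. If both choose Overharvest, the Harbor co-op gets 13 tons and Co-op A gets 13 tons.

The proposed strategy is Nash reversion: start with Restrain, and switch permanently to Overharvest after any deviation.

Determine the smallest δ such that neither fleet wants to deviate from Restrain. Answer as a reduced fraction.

18/(1−δ) ≥ 49 + 13δ/(1−δ)
18 ≥ 49 − 36δ
δ ≥ 31/36.

31/36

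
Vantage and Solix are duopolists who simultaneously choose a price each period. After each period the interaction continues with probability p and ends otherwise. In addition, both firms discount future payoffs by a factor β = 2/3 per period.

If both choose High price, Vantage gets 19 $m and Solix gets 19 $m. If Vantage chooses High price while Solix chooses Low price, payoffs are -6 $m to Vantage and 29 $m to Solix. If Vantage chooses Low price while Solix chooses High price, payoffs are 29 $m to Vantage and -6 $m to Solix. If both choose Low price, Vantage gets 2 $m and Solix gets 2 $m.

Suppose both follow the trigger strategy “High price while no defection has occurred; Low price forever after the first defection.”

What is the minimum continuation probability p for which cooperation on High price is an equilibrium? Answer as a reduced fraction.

With continuation probability p and discount β, the effective per-period discount factor is βp.
Grim-trigger IC: βp ≥ (29−19)/(29−2) = 10/27.
So p ≥ (10/27)/(2/3) = 5/9.

5/9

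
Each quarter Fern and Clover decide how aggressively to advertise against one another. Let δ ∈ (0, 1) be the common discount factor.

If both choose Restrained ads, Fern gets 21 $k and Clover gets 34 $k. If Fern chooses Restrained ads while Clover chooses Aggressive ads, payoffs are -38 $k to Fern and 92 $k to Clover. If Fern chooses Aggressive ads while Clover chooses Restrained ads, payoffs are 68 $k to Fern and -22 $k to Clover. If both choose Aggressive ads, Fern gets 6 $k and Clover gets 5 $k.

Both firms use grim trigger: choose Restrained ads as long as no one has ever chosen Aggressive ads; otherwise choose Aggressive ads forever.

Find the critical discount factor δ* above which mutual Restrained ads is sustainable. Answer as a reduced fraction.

Fern: cooperation gives 21 each period; deviation gives 68 once then 6 forever.
  21/(1−δ) ≥ 68 + 6δ/(1−δ) ⇒ δ ≥ 47/62.
Clover: cooperation gives 34 each period; deviation gives 92 once then 5 forever.
  δ ≥ 58/87 = 2/3.
Both must hold, so the binding constraint is Fern's: δ ≥ 47/62.

47/62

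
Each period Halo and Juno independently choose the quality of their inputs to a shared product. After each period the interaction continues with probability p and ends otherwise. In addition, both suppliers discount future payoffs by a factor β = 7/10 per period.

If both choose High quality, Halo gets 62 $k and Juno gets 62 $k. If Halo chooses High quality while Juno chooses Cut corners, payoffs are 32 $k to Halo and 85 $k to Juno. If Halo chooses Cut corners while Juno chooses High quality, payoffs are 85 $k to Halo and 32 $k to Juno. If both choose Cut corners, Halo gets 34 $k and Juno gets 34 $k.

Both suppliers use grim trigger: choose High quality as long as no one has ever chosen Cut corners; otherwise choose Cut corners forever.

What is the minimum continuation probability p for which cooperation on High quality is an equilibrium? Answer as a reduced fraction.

230/357

With continuation probability p and discount β, the effective per-period discount factor is βp.
Grim-trigger IC: βp ≥ (85−62)/(85−34) = 23/51.
So p ≥ (23/51)/(7/10) = 230/357.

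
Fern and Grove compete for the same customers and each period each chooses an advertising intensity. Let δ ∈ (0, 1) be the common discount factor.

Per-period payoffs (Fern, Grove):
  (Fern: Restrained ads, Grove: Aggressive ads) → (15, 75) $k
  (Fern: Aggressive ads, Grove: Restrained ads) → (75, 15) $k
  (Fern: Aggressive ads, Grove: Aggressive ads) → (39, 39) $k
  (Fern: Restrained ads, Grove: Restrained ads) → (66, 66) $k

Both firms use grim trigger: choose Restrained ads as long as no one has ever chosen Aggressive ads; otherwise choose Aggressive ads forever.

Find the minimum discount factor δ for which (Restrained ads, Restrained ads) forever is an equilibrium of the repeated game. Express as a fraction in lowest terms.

1/4

Cooperation forever yields 66 each period: 66/(1−δ).
Deviating yields 75 once, then 39 forever: 75 + 39δ/(1−δ).
No profitable deviation requires 66/(1−δ) ≥ 75 + 39δ/(1−δ).
Multiplying by (1−δ): 66 ≥ 75(1−δ) + 39δ = 75 − 36δ.
So 36δ ≥ 9, i.e. δ ≥ 9/36 = 1/4.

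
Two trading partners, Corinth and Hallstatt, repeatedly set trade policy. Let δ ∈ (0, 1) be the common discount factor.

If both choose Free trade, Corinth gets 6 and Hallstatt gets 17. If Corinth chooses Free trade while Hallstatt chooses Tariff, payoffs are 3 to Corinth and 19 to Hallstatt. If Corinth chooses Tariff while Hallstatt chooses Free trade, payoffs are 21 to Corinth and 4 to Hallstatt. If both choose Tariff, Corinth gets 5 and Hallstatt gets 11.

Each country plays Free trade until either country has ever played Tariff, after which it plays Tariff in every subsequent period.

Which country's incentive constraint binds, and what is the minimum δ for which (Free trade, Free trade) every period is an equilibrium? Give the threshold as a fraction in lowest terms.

Corinth; δ ≥ 15/16

Corinth's threshold: (21−6)/(21−5) = 15/16.
Hallstatt's threshold: (19−17)/(19−11) = 1/4.
15/16 > 1/4, so Corinth binds and δ* = 15/16.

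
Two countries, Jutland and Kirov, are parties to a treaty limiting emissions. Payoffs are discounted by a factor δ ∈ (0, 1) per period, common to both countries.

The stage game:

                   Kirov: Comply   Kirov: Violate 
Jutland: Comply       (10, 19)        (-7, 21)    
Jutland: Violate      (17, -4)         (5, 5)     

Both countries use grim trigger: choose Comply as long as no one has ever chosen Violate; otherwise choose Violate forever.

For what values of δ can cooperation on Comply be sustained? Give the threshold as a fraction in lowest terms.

7/12

Jutland: cooperation gives 10 each period; deviation gives 17 once then 5 forever.
  10/(1−δ) ≥ 17 + 5δ/(1−δ) ⇒ δ ≥ 7/12.
Kirov: cooperation gives 19 each period; deviation gives 21 once then 5 forever.
  δ ≥ 2/16 = 1/8.
Both must hold, so the binding constraint is Jutland's: δ ≥ 7/12.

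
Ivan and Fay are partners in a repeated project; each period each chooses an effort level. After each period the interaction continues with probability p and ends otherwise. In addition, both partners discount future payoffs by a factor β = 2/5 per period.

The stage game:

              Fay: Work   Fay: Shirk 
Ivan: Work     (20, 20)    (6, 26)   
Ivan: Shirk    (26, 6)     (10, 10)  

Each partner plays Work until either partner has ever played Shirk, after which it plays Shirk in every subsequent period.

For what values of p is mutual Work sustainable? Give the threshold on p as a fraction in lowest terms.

Expected continuation weight on next period's payoff is β·p = 2/5·p, which plays the role of the discount factor.
Cooperation requires 2/5·p ≥ (26−20)/(26−10) = 3/8, hence p ≥ 15/16.

15/16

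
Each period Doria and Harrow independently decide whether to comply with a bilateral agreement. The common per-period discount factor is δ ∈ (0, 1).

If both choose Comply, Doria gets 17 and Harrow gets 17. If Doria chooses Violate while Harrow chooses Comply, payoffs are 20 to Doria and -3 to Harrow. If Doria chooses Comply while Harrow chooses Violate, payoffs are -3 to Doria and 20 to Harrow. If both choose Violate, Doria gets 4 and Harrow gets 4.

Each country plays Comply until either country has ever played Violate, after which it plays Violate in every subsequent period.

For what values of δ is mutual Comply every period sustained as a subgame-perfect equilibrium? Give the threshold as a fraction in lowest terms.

3/16

17/(1−δ) ≥ 20 + 4δ/(1−δ)
17 ≥ 20 − 16δ
δ ≥ 3/16.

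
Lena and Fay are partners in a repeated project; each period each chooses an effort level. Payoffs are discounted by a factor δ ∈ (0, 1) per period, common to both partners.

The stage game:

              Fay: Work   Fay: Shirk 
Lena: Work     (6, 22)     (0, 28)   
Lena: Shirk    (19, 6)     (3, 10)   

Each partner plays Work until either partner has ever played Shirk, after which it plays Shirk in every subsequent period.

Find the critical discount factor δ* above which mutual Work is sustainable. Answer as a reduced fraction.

Lena: cooperation gives 6 each period; deviation gives 19 once then 3 forever.
  6/(1−δ) ≥ 19 + 3δ/(1−δ) ⇒ δ ≥ 13/16.
Fay: cooperation gives 22 each period; deviation gives 28 once then 10 forever.
  δ ≥ 6/18 = 1/3.
Both must hold, so the binding constraint is Lena's: δ ≥ 13/16.

13/16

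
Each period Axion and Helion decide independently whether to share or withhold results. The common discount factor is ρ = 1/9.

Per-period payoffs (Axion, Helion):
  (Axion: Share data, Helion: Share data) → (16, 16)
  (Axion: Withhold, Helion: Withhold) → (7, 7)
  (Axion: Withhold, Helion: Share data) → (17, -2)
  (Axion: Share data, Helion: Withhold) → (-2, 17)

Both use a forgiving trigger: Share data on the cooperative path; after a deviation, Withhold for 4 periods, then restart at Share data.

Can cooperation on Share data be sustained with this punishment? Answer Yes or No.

IC: ρ+…+ρ^4 ≥ (17−16)/(16−7) = 1/9.
At ρ = 1/9: partial sum = 0.1250 ≥ 0.1111. Cooperation sustainable.

Yes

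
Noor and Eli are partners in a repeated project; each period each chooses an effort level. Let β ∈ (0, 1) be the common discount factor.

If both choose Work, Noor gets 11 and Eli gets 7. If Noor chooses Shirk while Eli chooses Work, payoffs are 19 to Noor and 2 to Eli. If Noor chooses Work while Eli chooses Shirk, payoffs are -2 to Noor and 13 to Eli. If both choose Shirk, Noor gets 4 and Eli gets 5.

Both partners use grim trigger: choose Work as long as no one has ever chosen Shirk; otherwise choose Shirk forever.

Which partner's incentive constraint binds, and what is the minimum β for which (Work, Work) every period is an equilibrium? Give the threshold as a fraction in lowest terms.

Noor: cooperation gives 11 each period; deviation gives 19 once then 4 forever.
  11/(1−β) ≥ 19 + 4β/(1−β) ⇒ β ≥ 8/15.
Eli: cooperation gives 7 each period; deviation gives 13 once then 5 forever.
  β ≥ 6/8 = 3/4.
Both must hold, so the binding constraint is Eli's: β ≥ 3/4.

Eli; β ≥ 3/4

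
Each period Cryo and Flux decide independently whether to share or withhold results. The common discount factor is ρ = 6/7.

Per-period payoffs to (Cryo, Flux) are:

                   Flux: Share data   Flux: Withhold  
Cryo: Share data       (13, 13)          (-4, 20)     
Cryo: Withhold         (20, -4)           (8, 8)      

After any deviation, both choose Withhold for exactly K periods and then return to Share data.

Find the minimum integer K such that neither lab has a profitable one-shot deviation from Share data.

2

IC: ρ(1−ρ^K)/(1−ρ) ≥ (20−13)/(13−8) = 7/5.
With ρ = 6/7: need 1 − ρ^K ≥ 7/5·(1−6/7)/(6/7), i.e. ρ^K ≤ 0.7667.
Since (6/7)^1 = 0.8571 and (6/7)^2 = 0.7347, the smallest such K is 2.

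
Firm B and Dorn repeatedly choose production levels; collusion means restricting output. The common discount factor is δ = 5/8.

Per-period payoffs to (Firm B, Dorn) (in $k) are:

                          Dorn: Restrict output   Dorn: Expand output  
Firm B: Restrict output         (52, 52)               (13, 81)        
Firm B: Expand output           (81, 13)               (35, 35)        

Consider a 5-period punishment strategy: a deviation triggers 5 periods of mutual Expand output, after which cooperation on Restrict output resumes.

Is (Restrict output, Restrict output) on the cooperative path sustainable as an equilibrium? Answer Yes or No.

No

Comparing payoff streams over the 6 periods until play realigns: cooperate → 52(1+δ+…+δ^5); deviate → 81 + 35(δ+…+δ^5).
Cooperation is sustained iff (52−35)(δ+…+δ^5) ≥ 81−52.
δ+…+δ^5 = 5/8·(1−(5/8)^5)/(1−5/8) = 1.5077, and (81−52)/(52−35) = 1.7059.
1.5077 < 1.7059, so cooperation is not sustainable.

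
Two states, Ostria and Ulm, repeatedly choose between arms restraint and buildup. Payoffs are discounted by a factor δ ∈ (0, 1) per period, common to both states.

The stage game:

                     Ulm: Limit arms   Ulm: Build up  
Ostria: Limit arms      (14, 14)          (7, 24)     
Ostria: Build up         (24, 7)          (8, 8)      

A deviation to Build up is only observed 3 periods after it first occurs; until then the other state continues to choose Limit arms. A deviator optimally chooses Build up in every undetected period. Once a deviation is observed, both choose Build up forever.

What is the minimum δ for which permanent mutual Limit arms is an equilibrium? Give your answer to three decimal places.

0.855

Deviating for the 3 undetected periods gains 24−14 = 10 per period over cooperation, then loses 14−8 = 6 per period forever once punishment starts.
Gain: 10(1 + δ + … + δ^2); loss: 6·δ^3/(1−δ).
No profitable deviation ⇔ 10(1−δ^3) ≤ 6·δ^3, i.e. δ^3 ≥ 10/(10+6) = 5/8.
Hence δ ≥ (5/8)^(1/3) ≈ 0.855.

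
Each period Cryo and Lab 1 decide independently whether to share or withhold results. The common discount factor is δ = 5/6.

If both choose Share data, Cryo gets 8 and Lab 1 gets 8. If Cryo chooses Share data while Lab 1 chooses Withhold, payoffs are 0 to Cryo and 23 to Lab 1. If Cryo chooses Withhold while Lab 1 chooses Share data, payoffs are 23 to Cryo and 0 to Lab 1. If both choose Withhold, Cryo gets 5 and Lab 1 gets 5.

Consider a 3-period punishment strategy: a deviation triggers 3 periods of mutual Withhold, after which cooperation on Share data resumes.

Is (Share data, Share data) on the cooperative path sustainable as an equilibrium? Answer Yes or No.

IC: δ+…+δ^3 ≥ (23−8)/(8−5) = 5.
At δ = 5/6: partial sum = 2.1065 < 5.0000. Cooperation not sustainable.

No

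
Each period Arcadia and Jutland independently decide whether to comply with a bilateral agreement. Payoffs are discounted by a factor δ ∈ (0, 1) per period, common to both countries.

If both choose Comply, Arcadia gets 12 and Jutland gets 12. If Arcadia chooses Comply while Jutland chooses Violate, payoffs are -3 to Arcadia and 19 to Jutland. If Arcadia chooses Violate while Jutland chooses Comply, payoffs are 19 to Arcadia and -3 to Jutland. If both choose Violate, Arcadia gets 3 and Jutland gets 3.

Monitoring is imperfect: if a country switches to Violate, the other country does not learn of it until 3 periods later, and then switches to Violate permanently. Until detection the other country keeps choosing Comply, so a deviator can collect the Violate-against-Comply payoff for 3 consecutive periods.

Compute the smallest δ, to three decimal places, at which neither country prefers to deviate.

The best deviation is to choose Violate for all 3 undetected periods, earning 19 each, then 3 forever once detected.
Deviation value: 19(1−δ^3)/(1−δ) + 3δ^3/(1−δ); cooperation value: 12/(1−δ).
IC: 12 ≥ 19(1−δ^3) + 3δ^3 = 19 − 16δ^3.
So δ^3 ≥ 7/16, giving δ ≥ (7/16)^(1/3) ≈ 0.759.

0.759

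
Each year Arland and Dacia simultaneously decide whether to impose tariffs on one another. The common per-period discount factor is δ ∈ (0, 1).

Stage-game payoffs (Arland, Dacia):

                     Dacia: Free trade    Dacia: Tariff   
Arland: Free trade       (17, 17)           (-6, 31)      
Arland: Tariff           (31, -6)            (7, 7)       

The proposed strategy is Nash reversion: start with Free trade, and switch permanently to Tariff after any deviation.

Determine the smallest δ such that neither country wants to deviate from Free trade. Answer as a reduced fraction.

One-period gain from deviating is 31 − 17 = 14. The loss is 17 − 7 = 10 in every subsequent period, with present value 10·δ/(1−δ).
Deviation is unprofitable when 10·δ/(1−δ) ≥ 14, i.e. δ/(1−δ) ≥ 7/5.
Equivalently δ ≥ 14/(14+10) = 7/12.

7/12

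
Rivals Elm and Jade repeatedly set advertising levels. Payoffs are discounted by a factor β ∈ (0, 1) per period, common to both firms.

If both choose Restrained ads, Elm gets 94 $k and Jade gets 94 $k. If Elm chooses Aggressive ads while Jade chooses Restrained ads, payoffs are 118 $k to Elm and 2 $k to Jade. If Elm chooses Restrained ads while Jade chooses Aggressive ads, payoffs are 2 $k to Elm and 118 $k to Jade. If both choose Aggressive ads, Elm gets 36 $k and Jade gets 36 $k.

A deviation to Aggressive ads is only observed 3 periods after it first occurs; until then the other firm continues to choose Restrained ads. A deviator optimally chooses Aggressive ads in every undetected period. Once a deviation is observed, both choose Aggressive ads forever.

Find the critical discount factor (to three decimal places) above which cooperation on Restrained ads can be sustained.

The best deviation is to choose Aggressive ads for all 3 undetected periods, earning 118 each, then 36 forever once detected.
Deviation value: 118(1−β^3)/(1−β) + 36β^3/(1−β); cooperation value: 94/(1−β).
IC: 94 ≥ 118(1−β^3) + 36β^3 = 118 − 82β^3.
So β^3 ≥ 24/82 = 12/41, giving β ≥ (12/41)^(1/3) ≈ 0.664.

0.664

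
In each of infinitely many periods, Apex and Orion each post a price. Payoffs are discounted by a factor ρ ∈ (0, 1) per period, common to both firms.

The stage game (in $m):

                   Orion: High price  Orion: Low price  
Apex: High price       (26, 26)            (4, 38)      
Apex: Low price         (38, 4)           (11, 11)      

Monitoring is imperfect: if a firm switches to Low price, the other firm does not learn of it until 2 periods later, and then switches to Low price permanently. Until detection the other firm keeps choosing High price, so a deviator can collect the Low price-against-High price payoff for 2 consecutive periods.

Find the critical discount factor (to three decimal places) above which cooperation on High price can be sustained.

The best deviation is to choose Low price for all 2 undetected periods, earning 38 each, then 11 forever once detected.
Deviation value: 38(1−ρ^2)/(1−ρ) + 11ρ^2/(1−ρ); cooperation value: 26/(1−ρ).
IC: 26 ≥ 38(1−ρ^2) + 11ρ^2 = 38 − 27ρ^2.
So ρ^2 ≥ 12/27 = 4/9, giving ρ ≥ (4/9)^(1/2) ≈ 0.667.

0.667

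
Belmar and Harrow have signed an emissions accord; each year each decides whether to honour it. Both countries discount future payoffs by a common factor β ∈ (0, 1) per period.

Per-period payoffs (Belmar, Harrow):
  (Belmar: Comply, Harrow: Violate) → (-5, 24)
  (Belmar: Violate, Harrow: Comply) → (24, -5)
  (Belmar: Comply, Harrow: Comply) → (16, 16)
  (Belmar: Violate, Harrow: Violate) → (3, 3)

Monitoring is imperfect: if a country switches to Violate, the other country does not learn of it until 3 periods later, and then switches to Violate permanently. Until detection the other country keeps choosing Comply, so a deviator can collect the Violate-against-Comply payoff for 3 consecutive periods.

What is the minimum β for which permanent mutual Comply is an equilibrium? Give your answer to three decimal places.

0.725

The best deviation is to choose Violate for all 3 undetected periods, earning 24 each, then 3 forever once detected.
Deviation value: 24(1−β^3)/(1−β) + 3β^3/(1−β); cooperation value: 16/(1−β).
IC: 16 ≥ 24(1−β^3) + 3β^3 = 24 − 21β^3.
So β^3 ≥ 8/21, giving β ≥ (8/21)^(1/3) ≈ 0.725.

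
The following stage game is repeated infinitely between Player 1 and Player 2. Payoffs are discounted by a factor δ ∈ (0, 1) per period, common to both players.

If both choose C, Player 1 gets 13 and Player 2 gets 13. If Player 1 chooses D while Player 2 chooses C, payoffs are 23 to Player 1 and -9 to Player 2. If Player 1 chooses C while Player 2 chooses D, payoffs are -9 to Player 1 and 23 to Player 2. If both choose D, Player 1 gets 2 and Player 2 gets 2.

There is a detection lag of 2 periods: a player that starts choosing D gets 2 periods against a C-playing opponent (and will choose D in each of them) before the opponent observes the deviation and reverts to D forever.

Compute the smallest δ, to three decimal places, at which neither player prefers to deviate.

0.690

Deviating for the 2 undetected periods gains 23−13 = 10 per period over cooperation, then loses 13−2 = 11 per period forever once punishment starts.
Gain: 10(1 + δ + … + δ^1); loss: 11·δ^2/(1−δ).
No profitable deviation ⇔ 10(1−δ^2) ≤ 11·δ^2, i.e. δ^2 ≥ 10/(10+11) = 10/21.
Hence δ ≥ (10/21)^(1/2) ≈ 0.690.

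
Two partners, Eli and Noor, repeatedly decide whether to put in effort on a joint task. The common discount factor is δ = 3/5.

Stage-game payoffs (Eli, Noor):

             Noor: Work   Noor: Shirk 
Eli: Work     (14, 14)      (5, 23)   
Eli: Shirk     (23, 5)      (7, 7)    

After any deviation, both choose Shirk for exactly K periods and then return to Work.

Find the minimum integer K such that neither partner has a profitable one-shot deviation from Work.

No profitable deviation requires (14−7)(δ+…+δ^K) ≥ 23−14, i.e. δ+…+δ^K ≥ 9/7 ≈ 1.2857.
With δ = 3/5, the partial sums are K=1: 0.6000, K=2: 0.9600, K=3: 1.1760, K=4: 1.3056.
K = 4 is the first length at which the sum reaches 1.2857.

4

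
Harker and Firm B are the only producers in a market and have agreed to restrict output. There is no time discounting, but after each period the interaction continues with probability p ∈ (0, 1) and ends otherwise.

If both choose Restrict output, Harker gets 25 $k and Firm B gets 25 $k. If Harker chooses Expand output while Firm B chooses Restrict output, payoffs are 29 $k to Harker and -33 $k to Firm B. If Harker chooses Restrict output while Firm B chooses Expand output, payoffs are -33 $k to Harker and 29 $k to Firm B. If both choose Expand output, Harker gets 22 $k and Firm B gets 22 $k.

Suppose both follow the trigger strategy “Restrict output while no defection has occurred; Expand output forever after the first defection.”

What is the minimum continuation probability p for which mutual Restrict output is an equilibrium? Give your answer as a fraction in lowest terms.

With no time discounting, the continuation probability p plays the role of the discount factor.
Grim-trigger IC: 25/(1−p) ≥ 29 + 22p/(1−p) ⇒ p ≥ (29−25)/(29−22) = 4/7.

4/7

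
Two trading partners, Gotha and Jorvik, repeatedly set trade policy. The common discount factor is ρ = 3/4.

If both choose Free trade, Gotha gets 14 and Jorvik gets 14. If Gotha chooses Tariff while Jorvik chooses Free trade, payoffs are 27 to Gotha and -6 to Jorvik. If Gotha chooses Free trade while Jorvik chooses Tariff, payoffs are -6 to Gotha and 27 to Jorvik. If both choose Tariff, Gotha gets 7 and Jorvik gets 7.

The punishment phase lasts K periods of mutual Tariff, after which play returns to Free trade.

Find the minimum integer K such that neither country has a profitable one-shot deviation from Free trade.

4

No profitable deviation requires (14−7)(ρ+…+ρ^K) ≥ 27−14, i.e. ρ+…+ρ^K ≥ 13/7 ≈ 1.8571.
With ρ = 3/4, the partial sums are K=1: 0.7500, K=2: 1.3125, K=3: 1.7344, K=4: 2.0508.
K = 4 is the first length at which the sum reaches 1.8571.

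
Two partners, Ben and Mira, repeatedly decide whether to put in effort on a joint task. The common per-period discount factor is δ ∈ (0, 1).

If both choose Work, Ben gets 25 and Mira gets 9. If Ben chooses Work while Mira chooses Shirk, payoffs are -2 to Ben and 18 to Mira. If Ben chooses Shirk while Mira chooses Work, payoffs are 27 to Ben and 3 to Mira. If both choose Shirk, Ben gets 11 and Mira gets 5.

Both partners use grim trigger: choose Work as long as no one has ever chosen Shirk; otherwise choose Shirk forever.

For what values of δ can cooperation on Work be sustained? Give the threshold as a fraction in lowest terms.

9/13

Ben's threshold: (27−25)/(27−11) = 1/8.
Mira's threshold: (18−9)/(18−5) = 9/13.
1/8 < 9/13, so Mira binds and δ* = 9/13.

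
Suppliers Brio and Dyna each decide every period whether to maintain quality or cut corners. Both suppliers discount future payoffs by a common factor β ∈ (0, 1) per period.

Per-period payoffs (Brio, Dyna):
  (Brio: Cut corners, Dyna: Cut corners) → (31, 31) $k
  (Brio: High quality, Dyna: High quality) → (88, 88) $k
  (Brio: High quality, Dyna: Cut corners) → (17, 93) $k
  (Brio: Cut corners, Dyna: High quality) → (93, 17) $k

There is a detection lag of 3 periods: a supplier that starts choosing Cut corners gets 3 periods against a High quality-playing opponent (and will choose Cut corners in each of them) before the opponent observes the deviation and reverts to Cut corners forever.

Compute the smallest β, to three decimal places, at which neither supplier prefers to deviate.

The best deviation is to choose Cut corners for all 3 undetected periods, earning 93 each, then 31 forever once detected.
Deviation value: 93(1−β^3)/(1−β) + 31β^3/(1−β); cooperation value: 88/(1−β).
IC: 88 ≥ 93(1−β^3) + 31β^3 = 93 − 62β^3.
So β^3 ≥ 5/62, giving β ≥ (5/62)^(1/3) ≈ 0.432.

0.432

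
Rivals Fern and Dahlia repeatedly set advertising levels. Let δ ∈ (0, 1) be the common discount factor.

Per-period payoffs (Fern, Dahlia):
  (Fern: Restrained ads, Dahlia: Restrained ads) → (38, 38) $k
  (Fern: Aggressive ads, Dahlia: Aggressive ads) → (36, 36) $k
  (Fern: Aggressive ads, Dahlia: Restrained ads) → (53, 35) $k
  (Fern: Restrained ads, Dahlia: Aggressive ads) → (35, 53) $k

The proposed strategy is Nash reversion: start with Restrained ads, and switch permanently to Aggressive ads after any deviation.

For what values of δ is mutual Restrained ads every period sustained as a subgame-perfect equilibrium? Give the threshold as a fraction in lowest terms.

15/17

Cooperation forever yields 38 each period: 38/(1−δ).
Deviating yields 53 once, then 36 forever: 53 + 36δ/(1−δ).
No profitable deviation requires 38/(1−δ) ≥ 53 + 36δ/(1−δ).
Multiplying by (1−δ): 38 ≥ 53(1−δ) + 36δ = 53 − 17δ.
So 17δ ≥ 15, i.e. δ ≥ 15/17.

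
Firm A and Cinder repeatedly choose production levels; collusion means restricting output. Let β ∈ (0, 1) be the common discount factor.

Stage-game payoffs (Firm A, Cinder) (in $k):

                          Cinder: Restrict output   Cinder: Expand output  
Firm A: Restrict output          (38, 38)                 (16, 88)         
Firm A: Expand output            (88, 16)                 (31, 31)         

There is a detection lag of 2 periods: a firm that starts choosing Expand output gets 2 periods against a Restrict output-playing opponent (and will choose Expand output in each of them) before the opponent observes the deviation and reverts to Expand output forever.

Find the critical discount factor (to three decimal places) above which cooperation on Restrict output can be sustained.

A deviator earns 88 for 2 periods, then 31 forever; cooperating earns 38 forever. Multiplying the IC by (1−β):
38 ≥ 88(1−β^2) + 31β^2, so 57·β^2 ≥ 50 and β^2 ≥ 50/57.
β ≥ (50/57)^(1/2) ≈ 0.937.

0.937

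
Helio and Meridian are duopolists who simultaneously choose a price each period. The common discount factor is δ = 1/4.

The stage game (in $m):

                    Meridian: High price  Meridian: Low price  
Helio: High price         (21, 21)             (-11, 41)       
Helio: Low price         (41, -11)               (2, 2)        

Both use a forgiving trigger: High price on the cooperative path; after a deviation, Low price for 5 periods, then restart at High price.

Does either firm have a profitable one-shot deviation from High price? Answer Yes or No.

Yes

Comparing payoff streams over the 6 periods until play realigns: cooperate → 21(1+δ+…+δ^5); deviate → 41 + 2(δ+…+δ^5).
Cooperation is sustained iff (21−2)(δ+…+δ^5) ≥ 41−21.
δ+…+δ^5 = 1/4·(1−(1/4)^5)/(1−1/4) = 0.3330, and (41−21)/(21−2) = 1.0526.
0.3330 < 1.0526, so cooperation is not sustainable.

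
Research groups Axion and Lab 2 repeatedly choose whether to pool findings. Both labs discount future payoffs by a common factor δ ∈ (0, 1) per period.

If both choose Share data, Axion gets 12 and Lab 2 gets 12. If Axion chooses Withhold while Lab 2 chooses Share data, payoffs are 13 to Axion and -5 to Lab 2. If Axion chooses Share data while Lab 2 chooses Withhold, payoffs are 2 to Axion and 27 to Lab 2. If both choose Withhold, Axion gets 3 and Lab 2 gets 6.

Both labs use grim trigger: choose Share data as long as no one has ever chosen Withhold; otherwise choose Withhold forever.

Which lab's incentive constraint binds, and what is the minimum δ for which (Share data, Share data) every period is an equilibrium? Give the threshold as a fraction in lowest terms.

Axion: cooperation gives 12 each period; deviation gives 13 once then 3 forever.
  12/(1−δ) ≥ 13 + 3δ/(1−δ) ⇒ δ ≥ 1/10.
Lab 2: cooperation gives 12 each period; deviation gives 27 once then 6 forever.
  δ ≥ 15/21 = 5/7.
Both must hold, so the binding constraint is Lab 2's: δ ≥ 5/7.

Lab 2; δ ≥ 5/7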